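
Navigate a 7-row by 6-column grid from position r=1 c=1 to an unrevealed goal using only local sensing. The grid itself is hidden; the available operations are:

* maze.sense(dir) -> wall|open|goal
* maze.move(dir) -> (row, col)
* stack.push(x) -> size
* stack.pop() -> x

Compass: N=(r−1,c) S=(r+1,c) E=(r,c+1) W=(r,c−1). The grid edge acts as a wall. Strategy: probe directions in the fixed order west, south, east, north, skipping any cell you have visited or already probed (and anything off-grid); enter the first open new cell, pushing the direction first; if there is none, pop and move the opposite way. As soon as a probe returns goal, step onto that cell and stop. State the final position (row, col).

-- 1. maze.sense(dir='west') == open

-- 2. stack.push(x='west') == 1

-- 3. maze.move(dir='west') == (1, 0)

-- 4. maze.sense(dir='south') == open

-- 5. stack.push(x='south') == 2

-- 6. maze.move(dir='south') == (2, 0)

-- 7. maze.sense(dir='south') == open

-- 8. stack.push(x='south') == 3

-- 9. maze.move(dir='south') == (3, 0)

-- 10. maze.sense(dir='south') == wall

-- 11. maze.sense(dir='east') == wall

-- 12. stack.pop() == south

-- 13. maze.move(dir='north') == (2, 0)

-- 14. maze.sense(dir='east') == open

-- 15. stack.push(x='east') == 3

-- 16. maze.move(dir='east') == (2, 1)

-- 17. maze.sense(dir='east') == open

-- 18. stack.push(x='east') == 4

-- 19. maze.move(dir='east') == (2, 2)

-- 20. maze.sense(dir='south') == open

-- 21. stack.push(x='south') == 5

-- 22. maze.move(dir='south') == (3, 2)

-- 23. maze.sense(dir='south') == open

-- 24. stack.push(x='south') == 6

-- 25. maze.move(dir='south') == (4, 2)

-- 26. maze.sense(dir='west') == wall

-- 27. maze.sense(dir='south') == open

-- 28. stack.push(x='south') == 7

-- 29. maze.move(dir='south') == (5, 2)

-- 30. maze.sense(dir='west') == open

-- 31. stack.push(x='west') == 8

-- 32. maze.move(dir='west') == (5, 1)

-- 33. maze.sense(dir='west') == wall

-- 34. maze.sense(dir='south') == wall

-- 35. stack.pop() == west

-- 36. maze.move(dir='east') == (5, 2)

-- 37. maze.sense(dir='south') == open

-- 38. stack.push(x='south') == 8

-- 39. maze.move(dir='south') == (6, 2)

-- 40. maze.sense(dir='east') == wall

-- 41. stack.pop() == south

-- 42. maze.move(dir='north') == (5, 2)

-- 43. maze.sense(dir='east') == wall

-- 44. stack.pop() == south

-- 45. maze.move(dir='north') == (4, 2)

-- 46. maze.sense(dir='east') == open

-- 47. stack.push(x='east') == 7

-- 48. maze.move(dir='east') == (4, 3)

-- 49. maze.sense(dir='east') == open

-- 50. stack.push(x='east') == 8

-- 51. maze.move(dir='east') == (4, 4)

-- 52. maze.sense(dir='south') == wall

-- 53. maze.sense(dir='east') == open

-- 54. stack.push(x='east') == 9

-- 55. maze.move(dir='east') == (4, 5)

-- 56. maze.sense(dir='south') == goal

-- 57. maze.move(dir='south') == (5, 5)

Answer: (5, 5)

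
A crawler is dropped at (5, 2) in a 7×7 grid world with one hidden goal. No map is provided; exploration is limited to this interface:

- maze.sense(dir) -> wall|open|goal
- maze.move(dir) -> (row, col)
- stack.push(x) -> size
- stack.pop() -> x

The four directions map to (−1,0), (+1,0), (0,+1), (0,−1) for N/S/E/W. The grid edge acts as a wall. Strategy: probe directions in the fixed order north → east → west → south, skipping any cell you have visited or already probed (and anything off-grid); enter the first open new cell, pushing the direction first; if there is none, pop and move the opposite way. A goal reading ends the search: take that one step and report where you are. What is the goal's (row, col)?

% maze.sense dir=north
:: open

% stack.push x=north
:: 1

% maze.move dir=north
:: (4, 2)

% maze.sense dir=north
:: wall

% maze.sense dir=east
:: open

% stack.push x=east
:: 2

% maze.move dir=east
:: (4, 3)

% maze.sense dir=north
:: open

% stack.push x=north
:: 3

% maze.move dir=north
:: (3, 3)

% maze.sense dir=north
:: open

% stack.push x=north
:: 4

% maze.move dir=north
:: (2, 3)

% maze.sense dir=north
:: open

% stack.push x=north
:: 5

% maze.move dir=north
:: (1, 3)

% maze.sense dir=north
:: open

% stack.push x=north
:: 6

% maze.move dir=north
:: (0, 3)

% maze.sense dir=east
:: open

% stack.push x=east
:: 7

% maze.move dir=east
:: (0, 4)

% maze.sense dir=east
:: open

% stack.push x=east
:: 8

% maze.move dir=east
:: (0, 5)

% maze.sense dir=east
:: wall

% maze.sense dir=south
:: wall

% stack.pop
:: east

% maze.move dir=west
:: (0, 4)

% maze.sense dir=south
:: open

% stack.push x=south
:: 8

% maze.move dir=south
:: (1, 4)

% maze.sense dir=south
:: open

% stack.push x=south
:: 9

% maze.move dir=south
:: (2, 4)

% maze.sense dir=east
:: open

% stack.push x=east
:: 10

% maze.move dir=east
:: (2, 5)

% maze.sense dir=east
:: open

% stack.push x=east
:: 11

% maze.move dir=east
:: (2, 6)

% maze.sense dir=north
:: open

% stack.push x=north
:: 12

% maze.move dir=north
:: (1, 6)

% stack.pop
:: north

% maze.move dir=south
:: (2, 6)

% maze.sense dir=south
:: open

% stack.push x=south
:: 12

% maze.move dir=south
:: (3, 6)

% maze.sense dir=west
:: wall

% maze.sense dir=south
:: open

% stack.push x=south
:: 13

% maze.move dir=south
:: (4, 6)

% maze.sense dir=west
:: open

% stack.push x=west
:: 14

% maze.move dir=west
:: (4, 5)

% maze.sense dir=west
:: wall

% maze.sense dir=south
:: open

% stack.push x=south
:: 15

% maze.move dir=south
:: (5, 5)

% maze.sense dir=east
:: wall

% maze.sense dir=west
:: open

% stack.push x=west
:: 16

% maze.move dir=west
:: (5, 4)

% maze.sense dir=west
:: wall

% maze.sense dir=south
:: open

% stack.push x=south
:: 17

% maze.move dir=south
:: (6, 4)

% maze.sense dir=east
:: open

% stack.push x=east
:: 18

% maze.move dir=east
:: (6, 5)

% maze.sense dir=east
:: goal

% maze.move dir=east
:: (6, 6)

Answer: (6, 6)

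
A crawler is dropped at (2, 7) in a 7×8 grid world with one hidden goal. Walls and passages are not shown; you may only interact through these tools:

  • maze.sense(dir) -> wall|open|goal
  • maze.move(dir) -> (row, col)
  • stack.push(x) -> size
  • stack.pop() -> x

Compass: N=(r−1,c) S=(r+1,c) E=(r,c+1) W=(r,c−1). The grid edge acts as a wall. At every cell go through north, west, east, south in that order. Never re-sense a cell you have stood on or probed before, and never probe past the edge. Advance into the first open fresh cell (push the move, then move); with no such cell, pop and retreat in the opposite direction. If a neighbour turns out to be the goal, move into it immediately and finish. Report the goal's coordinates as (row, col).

Action: sense[dir→north]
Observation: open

Action: push[x→north]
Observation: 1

Action: move[dir→north]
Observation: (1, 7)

Action: sense[dir→north]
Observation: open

Action: push[x→north]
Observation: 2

Action: move[dir→north]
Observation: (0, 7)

Action: sense[dir→west]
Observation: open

Action: push[x→west]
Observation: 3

Action: move[dir→west]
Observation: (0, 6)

Action: sense[dir→west]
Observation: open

Action: push[x→west]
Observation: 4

Action: move[dir→west]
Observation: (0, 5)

Action: sense[dir→west]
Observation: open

Action: push[x→west]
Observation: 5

Action: move[dir→west]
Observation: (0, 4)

Action: sense[dir→west]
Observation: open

Action: push[x→west]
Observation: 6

Action: move[dir→west]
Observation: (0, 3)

Action: sense[dir→west]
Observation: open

Action: push[x→west]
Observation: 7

Action: move[dir→west]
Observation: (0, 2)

Action: sense[dir→west]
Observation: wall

Action: sense[dir→south]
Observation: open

Action: push[x→south]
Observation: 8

Action: move[dir→south]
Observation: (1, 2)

Action: sense[dir→west]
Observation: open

Action: push[x→west]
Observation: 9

Action: move[dir→west]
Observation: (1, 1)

Action: sense[dir→west]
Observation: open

Action: push[x→west]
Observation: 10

Action: move[dir→west]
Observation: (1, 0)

Action: sense[dir→north]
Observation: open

Action: push[x→north]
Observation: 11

Action: move[dir→north]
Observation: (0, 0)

Action: pop[]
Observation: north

Action: move[dir→south]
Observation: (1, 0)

Action: sense[dir→south]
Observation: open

Action: push[x→south]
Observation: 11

Action: move[dir→south]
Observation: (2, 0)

Action: sense[dir→east]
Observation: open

Action: push[x→east]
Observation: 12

Action: move[dir→east]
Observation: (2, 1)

Action: sense[dir→east]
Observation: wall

Action: sense[dir→south]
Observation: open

Action: push[x→south]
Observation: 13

Action: move[dir→south]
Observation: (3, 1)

Action: sense[dir→west]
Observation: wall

Action: sense[dir→east]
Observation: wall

Action: sense[dir→south]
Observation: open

Action: push[x→south]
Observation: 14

Action: move[dir→south]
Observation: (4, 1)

Action: sense[dir→west]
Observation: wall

Action: sense[dir→east]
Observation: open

Action: push[x→east]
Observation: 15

Action: move[dir→east]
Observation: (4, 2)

Action: sense[dir→east]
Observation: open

Action: push[x→east]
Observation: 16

Action: move[dir→east]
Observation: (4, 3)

Action: sense[dir→north]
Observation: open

Action: push[x→north]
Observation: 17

Action: move[dir→north]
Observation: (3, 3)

Action: sense[dir→north]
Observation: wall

Action: sense[dir→east]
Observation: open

Action: push[x→east]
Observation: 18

Action: move[dir→east]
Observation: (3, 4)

Action: sense[dir→north]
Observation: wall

Action: sense[dir→east]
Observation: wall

Action: sense[dir→south]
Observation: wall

Action: pop[]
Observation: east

Action: move[dir→west]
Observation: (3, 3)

Action: pop[]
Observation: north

Action: move[dir→south]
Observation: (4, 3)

Action: sense[dir→south]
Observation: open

Action: push[x→south]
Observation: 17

Action: move[dir→south]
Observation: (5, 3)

Action: sense[dir→west]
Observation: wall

Action: sense[dir→east]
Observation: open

Action: push[x→east]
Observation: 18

Action: move[dir→east]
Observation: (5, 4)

Action: sense[dir→east]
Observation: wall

Action: sense[dir→south]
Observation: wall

Action: pop[]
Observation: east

Action: move[dir→west]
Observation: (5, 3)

Action: sense[dir→south]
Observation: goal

Action: move[dir→south]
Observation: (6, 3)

Answer: (6, 3)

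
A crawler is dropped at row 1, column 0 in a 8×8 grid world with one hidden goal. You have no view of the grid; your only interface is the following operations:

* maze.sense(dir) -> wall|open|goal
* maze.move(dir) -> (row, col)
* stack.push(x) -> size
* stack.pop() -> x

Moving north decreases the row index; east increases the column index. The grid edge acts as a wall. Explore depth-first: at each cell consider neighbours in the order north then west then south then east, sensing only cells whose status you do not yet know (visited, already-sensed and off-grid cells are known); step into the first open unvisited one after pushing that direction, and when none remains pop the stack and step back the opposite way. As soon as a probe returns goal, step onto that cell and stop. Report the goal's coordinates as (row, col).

$ maze.sense north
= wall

$ maze.sense south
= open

$ stack.push south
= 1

$ maze.move south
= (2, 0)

$ maze.sense south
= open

$ stack.push south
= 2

$ maze.move south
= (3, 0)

$ maze.sense south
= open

$ stack.push south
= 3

$ maze.move south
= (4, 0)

$ maze.sense south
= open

$ stack.push south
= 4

$ maze.move south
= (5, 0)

$ maze.sense south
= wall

$ maze.sense east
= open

$ stack.push east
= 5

$ maze.move east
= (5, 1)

$ maze.sense north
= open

$ stack.push north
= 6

$ maze.move north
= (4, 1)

$ maze.sense north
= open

$ stack.push north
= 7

$ maze.move north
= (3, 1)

$ maze.sense north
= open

$ stack.push north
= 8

$ maze.move north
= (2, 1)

$ maze.sense north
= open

$ stack.push north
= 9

$ maze.move north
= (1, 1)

$ maze.sense north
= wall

$ maze.sense east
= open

$ stack.push east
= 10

$ maze.move east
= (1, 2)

$ maze.sense north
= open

$ stack.push north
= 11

$ maze.move north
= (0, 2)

$ maze.sense east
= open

$ stack.push east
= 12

$ maze.move east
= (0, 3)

$ maze.sense south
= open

$ stack.push south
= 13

$ maze.move south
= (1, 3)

$ maze.sense south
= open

$ stack.push south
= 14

$ maze.move south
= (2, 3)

$ maze.sense west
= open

$ stack.push west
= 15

$ maze.move west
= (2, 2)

$ maze.sense south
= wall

$ stack.pop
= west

$ maze.move east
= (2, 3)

$ maze.sense south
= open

$ stack.push south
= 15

$ maze.move south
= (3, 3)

$ maze.sense south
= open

$ stack.push south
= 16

$ maze.move south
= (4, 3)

$ maze.sense west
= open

$ stack.push west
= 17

$ maze.move west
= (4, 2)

$ maze.sense south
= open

$ stack.push south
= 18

$ maze.move south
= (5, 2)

$ maze.sense south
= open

$ stack.push south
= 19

$ maze.move south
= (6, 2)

$ maze.sense west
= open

$ stack.push west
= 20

$ maze.move west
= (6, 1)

$ maze.sense south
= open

$ stack.push south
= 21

$ maze.move south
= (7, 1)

$ maze.sense west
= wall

$ maze.sense east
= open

$ stack.push east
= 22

$ maze.move east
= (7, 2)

$ maze.sense east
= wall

$ stack.pop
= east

$ maze.move west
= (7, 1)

$ stack.pop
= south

$ maze.move north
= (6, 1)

$ stack.pop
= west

$ maze.move east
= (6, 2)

$ maze.sense east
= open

$ stack.push east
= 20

$ maze.move east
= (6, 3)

$ maze.sense north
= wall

$ maze.sense east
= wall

$ stack.pop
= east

$ maze.move west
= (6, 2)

$ stack.pop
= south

$ maze.move north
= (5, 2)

$ stack.pop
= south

$ maze.move north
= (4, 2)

$ stack.pop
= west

$ maze.move east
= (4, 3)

$ maze.sense east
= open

$ stack.push east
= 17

$ maze.move east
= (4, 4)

$ maze.sense north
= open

$ stack.push north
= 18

$ maze.move north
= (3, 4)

$ maze.sense north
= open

$ stack.push north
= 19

$ maze.move north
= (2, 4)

$ maze.sense north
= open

$ stack.push north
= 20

$ maze.move north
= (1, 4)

$ maze.sense north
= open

$ stack.push north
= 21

$ maze.move north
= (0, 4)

$ maze.sense east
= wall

$ stack.pop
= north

$ maze.move south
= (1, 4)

$ maze.sense east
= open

$ stack.push east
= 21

$ maze.move east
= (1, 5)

$ maze.sense south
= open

$ stack.push south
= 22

$ maze.move south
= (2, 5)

$ maze.sense south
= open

$ stack.push south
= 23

$ maze.move south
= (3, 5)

$ maze.sense south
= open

$ stack.push south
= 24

$ maze.move south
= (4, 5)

$ maze.sense south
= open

$ stack.push south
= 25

$ maze.move south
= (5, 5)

$ maze.sense west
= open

$ stack.push west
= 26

$ maze.move west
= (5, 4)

$ stack.pop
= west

$ maze.move east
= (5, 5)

$ maze.sense south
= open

$ stack.push south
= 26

$ maze.move south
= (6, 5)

$ maze.sense south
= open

$ stack.push south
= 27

$ maze.move south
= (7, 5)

$ maze.sense west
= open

$ stack.push west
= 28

$ maze.move west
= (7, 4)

$ stack.pop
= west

$ maze.move east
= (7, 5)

$ maze.sense east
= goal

$ maze.move east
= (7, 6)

Answer: (7, 6)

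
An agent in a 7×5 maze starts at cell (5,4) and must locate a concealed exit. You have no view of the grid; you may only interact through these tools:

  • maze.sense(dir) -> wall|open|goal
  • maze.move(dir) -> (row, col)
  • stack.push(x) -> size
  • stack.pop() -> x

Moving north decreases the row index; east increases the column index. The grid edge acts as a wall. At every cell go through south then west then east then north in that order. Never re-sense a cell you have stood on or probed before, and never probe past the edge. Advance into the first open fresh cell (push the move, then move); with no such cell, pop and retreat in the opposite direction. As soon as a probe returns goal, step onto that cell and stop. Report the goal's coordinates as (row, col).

// 1. maze.sense(dir='south') == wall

// 2. maze.sense(dir='west') == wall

// 3. maze.sense(dir='north') == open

// 4. stack.push(x='north') == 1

// 5. maze.move(dir='north') == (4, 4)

// 6. maze.sense(dir='west') == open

// 7. stack.push(x='west') == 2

// 8. maze.move(dir='west') == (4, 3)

// 9. maze.sense(dir='west') == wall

// 10. maze.sense(dir='north') == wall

// 11. stack.pop() == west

// 12. maze.move(dir='east') == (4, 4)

// 13. maze.sense(dir='north') == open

// 14. stack.push(x='north') == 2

// 15. maze.move(dir='north') == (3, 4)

// 16. maze.sense(dir='north') == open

// 17. stack.push(x='north') == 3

// 18. maze.move(dir='north') == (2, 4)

// 19. maze.sense(dir='west') == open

// 20. stack.push(x='west') == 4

// 21. maze.move(dir='west') == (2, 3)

// 22. maze.sense(dir='west') == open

// 23. stack.push(x='west') == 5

// 24. maze.move(dir='west') == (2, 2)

// 25. maze.sense(dir='south') == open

// 26. stack.push(x='south') == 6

// 27. maze.move(dir='south') == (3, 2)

// 28. maze.sense(dir='west') == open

// 29. stack.push(x='west') == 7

// 30. maze.move(dir='west') == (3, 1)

// 31. maze.sense(dir='south') == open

// 32. stack.push(x='south') == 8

// 33. maze.move(dir='south') == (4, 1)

// 34. maze.sense(dir='south') == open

// 35. stack.push(x='south') == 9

// 36. maze.move(dir='south') == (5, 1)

// 37. maze.sense(dir='south') == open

// 38. stack.push(x='south') == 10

// 39. maze.move(dir='south') == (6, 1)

// 40. maze.sense(dir='west') == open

// 41. stack.push(x='west') == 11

// 42. maze.move(dir='west') == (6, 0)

// 43. maze.sense(dir='north') == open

// 44. stack.push(x='north') == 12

// 45. maze.move(dir='north') == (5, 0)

// 46. maze.sense(dir='north') == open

// 47. stack.push(x='north') == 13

// 48. maze.move(dir='north') == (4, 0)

// 49. maze.sense(dir='north') == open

// 50. stack.push(x='north') == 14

// 51. maze.move(dir='north') == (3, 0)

// 52. maze.sense(dir='north') == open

// 53. stack.push(x='north') == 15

// 54. maze.move(dir='north') == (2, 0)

// 55. maze.sense(dir='east') == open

// 56. stack.push(x='east') == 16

// 57. maze.move(dir='east') == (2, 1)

// 58. maze.sense(dir='north') == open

// 59. stack.push(x='north') == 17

// 60. maze.move(dir='north') == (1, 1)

// 61. maze.sense(dir='west') == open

// 62. stack.push(x='west') == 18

// 63. maze.move(dir='west') == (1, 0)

// 64. maze.sense(dir='north') == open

// 65. stack.push(x='north') == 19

// 66. maze.move(dir='north') == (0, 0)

// 67. maze.sense(dir='east') == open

// 68. stack.push(x='east') == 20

// 69. maze.move(dir='east') == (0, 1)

// 70. maze.sense(dir='east') == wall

// 71. stack.pop() == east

// 72. maze.move(dir='west') == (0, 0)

// 73. stack.pop() == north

// 74. maze.move(dir='south') == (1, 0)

// 75. stack.pop() == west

// 76. maze.move(dir='east') == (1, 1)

// 77. maze.sense(dir='east') == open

// 78. stack.push(x='east') == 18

// 79. maze.move(dir='east') == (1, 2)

// 80. maze.sense(dir='east') == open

// 81. stack.push(x='east') == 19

// 82. maze.move(dir='east') == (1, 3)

// 83. maze.sense(dir='east') == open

// 84. stack.push(x='east') == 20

// 85. maze.move(dir='east') == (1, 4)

// 86. maze.sense(dir='north') == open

// 87. stack.push(x='north') == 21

// 88. maze.move(dir='north') == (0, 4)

// 89. maze.sense(dir='west') == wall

// 90. stack.pop() == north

// 91. maze.move(dir='south') == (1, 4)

// 92. stack.pop() == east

// 93. maze.move(dir='west') == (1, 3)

// 94. stack.pop() == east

// 95. maze.move(dir='west') == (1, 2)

// 96. stack.pop() == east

// 97. maze.move(dir='west') == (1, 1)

// 98. stack.pop() == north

// 99. maze.move(dir='south') == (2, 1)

// 100. stack.pop() == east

// 101. maze.move(dir='west') == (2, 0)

// 102. stack.pop() == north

// 103. maze.move(dir='south') == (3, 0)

// 104. stack.pop() == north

// 105. maze.move(dir='south') == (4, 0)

// 106. stack.pop() == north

// 107. maze.move(dir='south') == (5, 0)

// 108. stack.pop() == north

// 109. maze.move(dir='south') == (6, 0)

// 110. stack.pop() == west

// 111. maze.move(dir='east') == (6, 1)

// 112. maze.sense(dir='east') == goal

// 113. maze.move(dir='east') == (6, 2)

Answer: (6, 2)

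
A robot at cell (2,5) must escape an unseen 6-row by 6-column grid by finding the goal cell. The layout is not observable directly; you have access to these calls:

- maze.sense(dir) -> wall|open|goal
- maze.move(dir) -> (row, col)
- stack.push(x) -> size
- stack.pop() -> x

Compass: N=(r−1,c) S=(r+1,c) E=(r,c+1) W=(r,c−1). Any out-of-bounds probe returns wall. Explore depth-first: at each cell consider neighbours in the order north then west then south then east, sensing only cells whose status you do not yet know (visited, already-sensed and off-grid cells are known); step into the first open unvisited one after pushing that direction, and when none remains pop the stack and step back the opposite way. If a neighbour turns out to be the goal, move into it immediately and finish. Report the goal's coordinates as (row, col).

Act: sense[dir='north']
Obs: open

Act: push[x='north']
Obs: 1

Act: move[dir='north']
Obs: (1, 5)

Act: sense[dir='north']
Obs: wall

Act: sense[dir='west']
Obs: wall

Act: pop[]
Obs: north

Act: move[dir='south']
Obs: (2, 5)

Act: sense[dir='west']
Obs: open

Act: push[x='west']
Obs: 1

Act: move[dir='west']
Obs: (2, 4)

Act: sense[dir='west']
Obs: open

Act: push[x='west']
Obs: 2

Act: move[dir='west']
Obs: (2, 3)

Act: sense[dir='north']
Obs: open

Act: push[x='north']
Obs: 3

Act: move[dir='north']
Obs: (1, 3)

Act: sense[dir='north']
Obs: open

Act: push[x='north']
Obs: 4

Act: move[dir='north']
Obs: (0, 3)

Act: sense[dir='west']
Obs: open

Act: push[x='west']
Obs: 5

Act: move[dir='west']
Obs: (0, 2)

Act: sense[dir='west']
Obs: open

Act: push[x='west']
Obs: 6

Act: move[dir='west']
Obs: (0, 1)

Act: sense[dir='west']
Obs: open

Act: push[x='west']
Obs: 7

Act: move[dir='west']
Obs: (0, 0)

Act: sense[dir='south']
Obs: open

Act: push[x='south']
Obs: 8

Act: move[dir='south']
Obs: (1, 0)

Act: sense[dir='south']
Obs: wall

Act: sense[dir='east']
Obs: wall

Act: pop[]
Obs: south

Act: move[dir='north']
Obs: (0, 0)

Act: pop[]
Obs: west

Act: move[dir='east']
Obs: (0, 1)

Act: pop[]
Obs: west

Act: move[dir='east']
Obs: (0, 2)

Act: sense[dir='south']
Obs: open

Act: push[x='south']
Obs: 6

Act: move[dir='south']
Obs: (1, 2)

Act: sense[dir='south']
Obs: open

Act: push[x='south']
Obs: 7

Act: move[dir='south']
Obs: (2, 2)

Act: sense[dir='west']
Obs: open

Act: push[x='west']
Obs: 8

Act: move[dir='west']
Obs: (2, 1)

Act: sense[dir='south']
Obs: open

Act: push[x='south']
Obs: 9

Act: move[dir='south']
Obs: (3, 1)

Act: sense[dir='west']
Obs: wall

Act: sense[dir='south']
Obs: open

Act: push[x='south']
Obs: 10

Act: move[dir='south']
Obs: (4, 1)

Act: sense[dir='west']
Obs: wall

Act: sense[dir='south']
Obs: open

Act: push[x='south']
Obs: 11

Act: move[dir='south']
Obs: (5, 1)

Act: sense[dir='west']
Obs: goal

Act: move[dir='west']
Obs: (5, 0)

Answer: (5, 0)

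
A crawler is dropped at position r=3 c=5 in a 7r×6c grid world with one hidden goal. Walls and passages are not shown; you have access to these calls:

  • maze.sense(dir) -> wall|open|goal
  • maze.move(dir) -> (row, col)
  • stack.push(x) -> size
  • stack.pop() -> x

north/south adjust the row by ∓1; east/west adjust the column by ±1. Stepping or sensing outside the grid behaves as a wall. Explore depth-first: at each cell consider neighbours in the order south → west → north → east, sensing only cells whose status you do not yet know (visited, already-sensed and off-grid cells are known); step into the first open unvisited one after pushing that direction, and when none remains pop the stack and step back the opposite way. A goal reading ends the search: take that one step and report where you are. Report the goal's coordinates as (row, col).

-> maze.sense(dir=south)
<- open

-> stack.push(x=south)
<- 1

-> maze.move(dir=south)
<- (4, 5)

-> maze.sense(dir=south)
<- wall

-> maze.sense(dir=west)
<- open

-> stack.push(x=west)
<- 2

-> maze.move(dir=west)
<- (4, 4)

-> maze.sense(dir=south)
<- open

-> stack.push(x=south)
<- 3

-> maze.move(dir=south)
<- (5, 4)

-> maze.sense(dir=south)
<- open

-> stack.push(x=south)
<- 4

-> maze.move(dir=south)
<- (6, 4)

-> maze.sense(dir=west)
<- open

-> stack.push(x=west)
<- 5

-> maze.move(dir=west)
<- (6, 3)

-> maze.sense(dir=west)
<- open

-> stack.push(x=west)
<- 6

-> maze.move(dir=west)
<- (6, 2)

-> maze.sense(dir=west)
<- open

-> stack.push(x=west)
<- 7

-> maze.move(dir=west)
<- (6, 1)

-> maze.sense(dir=west)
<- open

-> stack.push(x=west)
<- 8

-> maze.move(dir=west)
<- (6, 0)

-> maze.sense(dir=north)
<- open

-> stack.push(x=north)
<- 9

-> maze.move(dir=north)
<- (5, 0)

-> maze.sense(dir=north)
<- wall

-> maze.sense(dir=east)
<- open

-> stack.push(x=east)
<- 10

-> maze.move(dir=east)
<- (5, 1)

-> maze.sense(dir=north)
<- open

-> stack.push(x=north)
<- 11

-> maze.move(dir=north)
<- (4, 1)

-> maze.sense(dir=north)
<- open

-> stack.push(x=north)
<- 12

-> maze.move(dir=north)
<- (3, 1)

-> maze.sense(dir=west)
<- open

-> stack.push(x=west)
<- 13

-> maze.move(dir=west)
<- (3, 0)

-> maze.sense(dir=north)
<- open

-> stack.push(x=north)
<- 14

-> maze.move(dir=north)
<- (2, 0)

-> maze.sense(dir=north)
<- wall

-> maze.sense(dir=east)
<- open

-> stack.push(x=east)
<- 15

-> maze.move(dir=east)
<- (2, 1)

-> maze.sense(dir=north)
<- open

-> stack.push(x=north)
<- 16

-> maze.move(dir=north)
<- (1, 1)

-> maze.sense(dir=north)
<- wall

-> maze.sense(dir=east)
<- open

-> stack.push(x=east)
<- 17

-> maze.move(dir=east)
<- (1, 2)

-> maze.sense(dir=south)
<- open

-> stack.push(x=south)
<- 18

-> maze.move(dir=south)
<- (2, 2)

-> maze.sense(dir=south)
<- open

-> stack.push(x=south)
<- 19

-> maze.move(dir=south)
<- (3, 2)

-> maze.sense(dir=south)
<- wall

-> maze.sense(dir=east)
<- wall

-> stack.pop()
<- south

-> maze.move(dir=north)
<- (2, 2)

-> maze.sense(dir=east)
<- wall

-> stack.pop()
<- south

-> maze.move(dir=north)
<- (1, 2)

-> maze.sense(dir=north)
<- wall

-> maze.sense(dir=east)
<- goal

-> maze.move(dir=east)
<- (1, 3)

Answer: (1, 3)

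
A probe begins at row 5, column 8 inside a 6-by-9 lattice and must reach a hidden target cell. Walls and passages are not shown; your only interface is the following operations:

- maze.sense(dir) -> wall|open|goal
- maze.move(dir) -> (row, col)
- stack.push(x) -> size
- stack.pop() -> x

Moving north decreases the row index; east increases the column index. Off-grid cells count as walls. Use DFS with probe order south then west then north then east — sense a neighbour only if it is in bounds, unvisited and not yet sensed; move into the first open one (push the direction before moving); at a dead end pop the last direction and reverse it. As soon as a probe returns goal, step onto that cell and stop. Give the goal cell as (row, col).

Act: sense[dir='west']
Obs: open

Act: push[x='west']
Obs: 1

Act: move[dir='west']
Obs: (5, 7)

Act: sense[dir='west']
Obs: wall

Act: sense[dir='north']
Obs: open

Act: push[x='north']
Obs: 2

Act: move[dir='north']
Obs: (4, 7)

Act: sense[dir='west']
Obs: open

Act: push[x='west']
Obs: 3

Act: move[dir='west']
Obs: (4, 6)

Act: sense[dir='west']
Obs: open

Act: push[x='west']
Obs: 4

Act: move[dir='west']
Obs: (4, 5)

Act: sense[dir='south']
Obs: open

Act: push[x='south']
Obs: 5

Act: move[dir='south']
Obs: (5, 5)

Act: sense[dir='west']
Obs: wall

Act: pop[]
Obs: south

Act: move[dir='north']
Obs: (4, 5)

Act: sense[dir='west']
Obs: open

Act: push[x='west']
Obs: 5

Act: move[dir='west']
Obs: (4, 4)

Act: sense[dir='west']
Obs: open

Act: push[x='west']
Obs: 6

Act: move[dir='west']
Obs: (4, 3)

Act: sense[dir='south']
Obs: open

Act: push[x='south']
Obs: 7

Act: move[dir='south']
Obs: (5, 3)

Act: sense[dir='west']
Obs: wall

Act: pop[]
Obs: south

Act: move[dir='north']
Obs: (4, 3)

Act: sense[dir='west']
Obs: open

Act: push[x='west']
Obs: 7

Act: move[dir='west']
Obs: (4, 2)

Act: sense[dir='west']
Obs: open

Act: push[x='west']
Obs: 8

Act: move[dir='west']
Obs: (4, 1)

Act: sense[dir='south']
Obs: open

Act: push[x='south']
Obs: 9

Act: move[dir='south']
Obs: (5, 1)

Act: sense[dir='west']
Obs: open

Act: push[x='west']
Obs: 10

Act: move[dir='west']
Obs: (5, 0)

Act: sense[dir='north']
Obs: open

Act: push[x='north']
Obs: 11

Act: move[dir='north']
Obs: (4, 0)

Act: sense[dir='north']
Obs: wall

Act: pop[]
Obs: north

Act: move[dir='south']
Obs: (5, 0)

Act: pop[]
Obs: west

Act: move[dir='east']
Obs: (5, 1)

Act: pop[]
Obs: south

Act: move[dir='north']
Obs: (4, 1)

Act: sense[dir='north']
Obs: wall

Act: pop[]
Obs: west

Act: move[dir='east']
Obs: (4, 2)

Act: sense[dir='north']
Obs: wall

Act: pop[]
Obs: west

Act: move[dir='east']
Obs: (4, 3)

Act: sense[dir='north']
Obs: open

Act: push[x='north']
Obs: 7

Act: move[dir='north']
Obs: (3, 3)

Act: sense[dir='north']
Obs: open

Act: push[x='north']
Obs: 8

Act: move[dir='north']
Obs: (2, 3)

Act: sense[dir='west']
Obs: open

Act: push[x='west']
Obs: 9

Act: move[dir='west']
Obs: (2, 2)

Act: sense[dir='west']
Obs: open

Act: push[x='west']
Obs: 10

Act: move[dir='west']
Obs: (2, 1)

Act: sense[dir='west']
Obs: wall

Act: sense[dir='north']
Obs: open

Act: push[x='north']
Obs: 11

Act: move[dir='north']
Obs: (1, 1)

Act: sense[dir='west']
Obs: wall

Act: sense[dir='north']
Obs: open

Act: push[x='north']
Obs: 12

Act: move[dir='north']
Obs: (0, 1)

Act: sense[dir='west']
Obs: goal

Act: move[dir='west']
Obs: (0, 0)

Answer: (0, 0)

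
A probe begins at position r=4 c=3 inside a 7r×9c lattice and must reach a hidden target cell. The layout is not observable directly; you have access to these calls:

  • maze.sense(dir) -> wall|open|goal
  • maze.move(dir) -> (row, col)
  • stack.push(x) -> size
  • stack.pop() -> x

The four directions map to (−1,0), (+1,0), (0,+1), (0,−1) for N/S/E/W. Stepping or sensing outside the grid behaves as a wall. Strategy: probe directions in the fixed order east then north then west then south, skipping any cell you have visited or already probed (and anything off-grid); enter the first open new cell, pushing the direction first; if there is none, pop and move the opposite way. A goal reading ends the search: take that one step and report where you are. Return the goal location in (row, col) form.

>> maze.sense(dir: east)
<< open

>> stack.push(x: east)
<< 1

>> maze.move(dir: east)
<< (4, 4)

>> maze.sense(dir: east)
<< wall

>> maze.sense(dir: north)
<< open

>> stack.push(x: north)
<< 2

>> maze.move(dir: north)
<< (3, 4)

>> maze.sense(dir: east)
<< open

>> stack.push(x: east)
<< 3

>> maze.move(dir: east)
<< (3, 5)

>> maze.sense(dir: east)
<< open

>> stack.push(x: east)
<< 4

>> maze.move(dir: east)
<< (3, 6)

>> maze.sense(dir: east)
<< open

>> stack.push(x: east)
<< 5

>> maze.move(dir: east)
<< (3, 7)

>> maze.sense(dir: east)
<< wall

>> maze.sense(dir: north)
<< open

>> stack.push(x: north)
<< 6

>> maze.move(dir: north)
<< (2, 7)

>> maze.sense(dir: east)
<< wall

>> maze.sense(dir: north)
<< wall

>> maze.sense(dir: west)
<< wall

>> stack.pop()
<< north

>> maze.move(dir: south)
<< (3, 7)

>> maze.sense(dir: south)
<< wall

>> stack.pop()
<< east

>> maze.move(dir: west)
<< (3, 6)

>> maze.sense(dir: south)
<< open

>> stack.push(x: south)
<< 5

>> maze.move(dir: south)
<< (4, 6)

>> maze.sense(dir: south)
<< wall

>> stack.pop()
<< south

>> maze.move(dir: north)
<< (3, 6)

>> stack.pop()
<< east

>> maze.move(dir: west)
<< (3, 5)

>> maze.sense(dir: north)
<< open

>> stack.push(x: north)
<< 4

>> maze.move(dir: north)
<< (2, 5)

>> maze.sense(dir: north)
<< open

>> stack.push(x: north)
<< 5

>> maze.move(dir: north)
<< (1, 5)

>> maze.sense(dir: east)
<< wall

>> maze.sense(dir: north)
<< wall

>> maze.sense(dir: west)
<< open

>> stack.push(x: west)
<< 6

>> maze.move(dir: west)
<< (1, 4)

>> maze.sense(dir: north)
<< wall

>> maze.sense(dir: west)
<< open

>> stack.push(x: west)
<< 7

>> maze.move(dir: west)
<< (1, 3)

>> maze.sense(dir: north)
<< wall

>> maze.sense(dir: west)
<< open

>> stack.push(x: west)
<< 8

>> maze.move(dir: west)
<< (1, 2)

>> maze.sense(dir: north)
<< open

>> stack.push(x: north)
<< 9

>> maze.move(dir: north)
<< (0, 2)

>> maze.sense(dir: west)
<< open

>> stack.push(x: west)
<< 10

>> maze.move(dir: west)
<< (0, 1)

>> maze.sense(dir: west)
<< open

>> stack.push(x: west)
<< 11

>> maze.move(dir: west)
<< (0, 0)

>> maze.sense(dir: south)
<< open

>> stack.push(x: south)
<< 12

>> maze.move(dir: south)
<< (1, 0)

>> maze.sense(dir: east)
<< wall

>> maze.sense(dir: south)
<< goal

>> maze.move(dir: south)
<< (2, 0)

Answer: (2, 0)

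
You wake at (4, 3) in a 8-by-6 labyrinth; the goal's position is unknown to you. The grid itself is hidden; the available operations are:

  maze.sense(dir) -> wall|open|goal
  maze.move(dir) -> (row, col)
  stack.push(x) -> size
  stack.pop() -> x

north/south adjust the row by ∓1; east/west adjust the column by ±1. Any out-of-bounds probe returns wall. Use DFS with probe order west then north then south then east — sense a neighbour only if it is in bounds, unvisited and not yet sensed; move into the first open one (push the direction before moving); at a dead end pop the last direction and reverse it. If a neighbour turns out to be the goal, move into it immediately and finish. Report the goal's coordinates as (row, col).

$ maze.sense dir→west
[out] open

$ stack.push x→west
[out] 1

$ maze.move dir→west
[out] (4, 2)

$ maze.sense dir→west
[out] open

$ stack.push x→west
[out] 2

$ maze.move dir→west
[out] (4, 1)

$ maze.sense dir→west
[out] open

$ stack.push x→west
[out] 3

$ maze.move dir→west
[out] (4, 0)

$ maze.sense dir→north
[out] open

$ stack.push x→north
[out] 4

$ maze.move dir→north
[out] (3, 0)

$ maze.sense dir→north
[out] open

$ stack.push x→north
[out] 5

$ maze.move dir→north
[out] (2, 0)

$ maze.sense dir→north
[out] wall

$ maze.sense dir→east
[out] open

$ stack.push x→east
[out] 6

$ maze.move dir→east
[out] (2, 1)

$ maze.sense dir→north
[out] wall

$ maze.sense dir→south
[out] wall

$ maze.sense dir→east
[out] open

$ stack.push x→east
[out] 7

$ maze.move dir→east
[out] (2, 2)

$ maze.sense dir→north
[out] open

$ stack.push x→north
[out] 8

$ maze.move dir→north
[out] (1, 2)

$ maze.sense dir→north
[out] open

$ stack.push x→north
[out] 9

$ maze.move dir→north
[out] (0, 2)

$ maze.sense dir→west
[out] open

$ stack.push x→west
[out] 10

$ maze.move dir→west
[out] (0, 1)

$ maze.sense dir→west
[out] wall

$ stack.pop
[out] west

$ maze.move dir→east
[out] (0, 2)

$ maze.sense dir→east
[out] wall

$ stack.pop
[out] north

$ maze.move dir→south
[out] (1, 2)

$ maze.sense dir→east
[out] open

$ stack.push x→east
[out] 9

$ maze.move dir→east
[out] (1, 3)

$ maze.sense dir→south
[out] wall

$ maze.sense dir→east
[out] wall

$ stack.pop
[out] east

$ maze.move dir→west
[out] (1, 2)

$ stack.pop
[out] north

$ maze.move dir→south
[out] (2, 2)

$ maze.sense dir→south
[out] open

$ stack.push x→south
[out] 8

$ maze.move dir→south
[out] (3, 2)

$ maze.sense dir→east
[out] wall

$ stack.pop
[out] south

$ maze.move dir→north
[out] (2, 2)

$ stack.pop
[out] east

$ maze.move dir→west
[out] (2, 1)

$ stack.pop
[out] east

$ maze.move dir→west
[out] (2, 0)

$ stack.pop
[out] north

$ maze.move dir→south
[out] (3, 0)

$ stack.pop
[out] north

$ maze.move dir→south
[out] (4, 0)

$ maze.sense dir→south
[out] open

$ stack.push x→south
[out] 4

$ maze.move dir→south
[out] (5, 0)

$ maze.sense dir→south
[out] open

$ stack.push x→south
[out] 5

$ maze.move dir→south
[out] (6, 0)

$ maze.sense dir→south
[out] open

$ stack.push x→south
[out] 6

$ maze.move dir→south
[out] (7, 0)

$ maze.sense dir→east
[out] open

$ stack.push x→east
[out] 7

$ maze.move dir→east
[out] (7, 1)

$ maze.sense dir→north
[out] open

$ stack.push x→north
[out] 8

$ maze.move dir→north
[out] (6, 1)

$ maze.sense dir→north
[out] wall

$ maze.sense dir→east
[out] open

$ stack.push x→east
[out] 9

$ maze.move dir→east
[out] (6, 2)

$ maze.sense dir→north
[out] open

$ stack.push x→north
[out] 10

$ maze.move dir→north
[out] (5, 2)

$ maze.sense dir→east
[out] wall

$ stack.pop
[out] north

$ maze.move dir→south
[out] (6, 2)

$ maze.sense dir→south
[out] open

$ stack.push x→south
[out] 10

$ maze.move dir→south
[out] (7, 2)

$ maze.sense dir→east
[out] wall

$ stack.pop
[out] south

$ maze.move dir→north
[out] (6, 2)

$ maze.sense dir→east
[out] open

$ stack.push x→east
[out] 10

$ maze.move dir→east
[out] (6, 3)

$ maze.sense dir→east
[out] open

$ stack.push x→east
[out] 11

$ maze.move dir→east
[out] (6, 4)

$ maze.sense dir→north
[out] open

$ stack.push x→north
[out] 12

$ maze.move dir→north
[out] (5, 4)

$ maze.sense dir→north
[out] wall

$ maze.sense dir→east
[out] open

$ stack.push x→east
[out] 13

$ maze.move dir→east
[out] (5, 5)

$ maze.sense dir→north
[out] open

$ stack.push x→north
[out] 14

$ maze.move dir→north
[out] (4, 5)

$ maze.sense dir→north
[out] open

$ stack.push x→north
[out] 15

$ maze.move dir→north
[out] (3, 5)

$ maze.sense dir→west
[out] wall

$ maze.sense dir→north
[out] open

$ stack.push x→north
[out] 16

$ maze.move dir→north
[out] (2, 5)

$ maze.sense dir→west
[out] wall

$ maze.sense dir→north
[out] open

$ stack.push x→north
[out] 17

$ maze.move dir→north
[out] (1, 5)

$ maze.sense dir→north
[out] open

$ stack.push x→north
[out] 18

$ maze.move dir→north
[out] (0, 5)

$ maze.sense dir→west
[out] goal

$ maze.move dir→west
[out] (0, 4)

Answer: (0, 4)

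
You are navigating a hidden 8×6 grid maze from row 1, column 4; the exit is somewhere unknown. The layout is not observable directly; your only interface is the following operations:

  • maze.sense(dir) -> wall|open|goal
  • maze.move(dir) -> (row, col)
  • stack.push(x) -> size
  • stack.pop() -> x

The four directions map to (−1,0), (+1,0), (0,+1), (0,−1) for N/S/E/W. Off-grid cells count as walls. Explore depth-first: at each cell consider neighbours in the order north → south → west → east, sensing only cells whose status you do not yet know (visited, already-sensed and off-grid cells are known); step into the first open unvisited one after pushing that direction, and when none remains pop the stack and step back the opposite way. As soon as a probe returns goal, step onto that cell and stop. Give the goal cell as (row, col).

I run sense(dir='north'), which returns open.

Invoking push(x='north'), → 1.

Calling move(dir='north'), → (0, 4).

I try sense(dir='west'), and see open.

Then push(x='west'), and observe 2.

Now I run move(dir='west'), which returns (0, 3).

Using sense(dir='south'), and see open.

Next I call push(x='south'), and observe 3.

Calling move(dir='south'), which returns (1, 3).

Next I call sense(dir='south'), yielding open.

Then push(x='south'), : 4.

I invoke move(dir='south'), and see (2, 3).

I invoke sense(dir='south'), and observe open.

I call push(x='south'), giving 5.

I invoke move(dir='south'), — result: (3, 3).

Invoking sense(dir='south'), → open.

I call push(x='south'), and observe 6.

I invoke move(dir='south'), → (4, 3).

I run sense(dir='south'), which returns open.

I use push(x='south'), : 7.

Invoking move(dir='south'), yielding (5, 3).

I run sense(dir='south'), and observe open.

I use push(x='south'), and see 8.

Invoking move(dir='south'), giving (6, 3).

Invoking sense(dir='south'), and see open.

Then push(x='south'), which returns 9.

Calling move(dir='south'), and get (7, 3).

Then sense(dir='west'), : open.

I use push(x='west'), which returns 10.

I invoke move(dir='west'), and observe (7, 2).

Using sense(dir='north'), and observe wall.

I invoke sense(dir='west'), and get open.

I try push(x='west'), and get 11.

I use move(dir='west'), which returns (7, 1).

I call sense(dir='north'), and get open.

I invoke push(x='north'), giving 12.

I try move(dir='north'), giving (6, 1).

Next I call sense(dir='north'), which returns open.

Next I call push(x='north'), and observe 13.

I call move(dir='north'), and observe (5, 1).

Using sense(dir='north'), and see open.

Then push(x='north'), which returns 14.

Next I call move(dir='north'), and observe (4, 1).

Calling sense(dir='north'), → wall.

I call sense(dir='west'), : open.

I use push(x='west'), → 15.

Calling move(dir='west'), and see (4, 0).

Calling sense(dir='north'), and observe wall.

I try sense(dir='south'), : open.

Invoking push(x='south'), : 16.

I try move(dir='south'), which returns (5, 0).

Then sense(dir='south'), and get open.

Then push(x='south'), and observe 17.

Calling move(dir='south'), and see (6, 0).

I call sense(dir='south'), : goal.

Using move(dir='south'), and observe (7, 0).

Answer: (7, 0)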